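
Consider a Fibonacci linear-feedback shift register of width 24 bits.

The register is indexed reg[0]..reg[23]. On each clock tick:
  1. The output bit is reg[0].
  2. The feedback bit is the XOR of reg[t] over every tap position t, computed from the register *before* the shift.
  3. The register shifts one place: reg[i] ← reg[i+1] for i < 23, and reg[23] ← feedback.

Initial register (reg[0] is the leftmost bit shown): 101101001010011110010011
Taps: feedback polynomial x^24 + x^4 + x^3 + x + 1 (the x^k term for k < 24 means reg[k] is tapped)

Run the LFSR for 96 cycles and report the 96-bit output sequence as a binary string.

101101001010011110010011001100101010110100011111111010000100111000100001111111100100000101110010

step | reg (before) | out | fb
   0 | 101101001010011110010011 | 1 | 0
   1 | 011010010100111100100110 | 0 | 0
   2 | 110100101001111001001100 | 1 | 1
   3 | 101001010011110010011001 | 1 | 1
   4 | 010010100111100100110011 | 0 | 0
   5 | 100101001111001001100110 | 1 | 0
   6 | 001010011110010011001100 | 0 | 1
   7 | 010100111100100110011001 | 0 | 0
   8 | 101001111001001100110010 | 1 | 1
   9 | 010011110010011001100101 | 0 | 0
  10 | 100111100100110011001010 | 1 | 1
  11 | 001111001001100110010101 | 0 | 0
  12 | 011110010011001100101010 | 0 | 1
  13 | 111100100110011001010101 | 1 | 1
  14 | 111001001100110010101011 | 1 | 0
  15 | 110010011001100101010110 | 1 | 1
  16 | 100100110011001010101101 | 1 | 0
  17 | 001001100110010101011010 | 0 | 0
  18 | 010011001100101010110100 | 0 | 0
  19 | 100110011001010101101000 | 1 | 1
  20 | 001100110010101011010001 | 0 | 1
  21 | 011001100101010110100011 | 0 | 1
  22 | 110011001010101101000111 | 1 | 1
  23 | 100110010101011010001111 | 1 | 1
  24 | 001100101010110100011111 | 0 | 1
  25 | 011001010101101000111111 | 0 | 1
  26 | 110010101011010001111111 | 1 | 1
  27 | 100101010110100011111111 | 1 | 0
  28 | 001010101101000111111110 | 0 | 1
  29 | 010101011010001111111101 | 0 | 0
  30 | 101010110100011111111010 | 1 | 0
  31 | 010101101000111111110100 | 0 | 0
  32 | 101011010001111111101000 | 1 | 0
  33 | 010110100011111111010000 | 0 | 1
  34 | 101101000111111110100001 | 1 | 0
  35 | 011010001111111101000010 | 0 | 0
  36 | 110100011111111010000100 | 1 | 1
  37 | 101000111111110100001001 | 1 | 1
  38 | 010001111111101000010011 | 0 | 1
  39 | 100011111111010000100111 | 1 | 0
  40 | 000111111110100001001110 | 0 | 0
  41 | 001111111101000010011100 | 0 | 0
  42 | 011111111010000100111000 | 0 | 1
  43 | 111111110100001001110001 | 1 | 0
  44 | 111111101000010011100010 | 1 | 0
  45 | 111111010000100111000100 | 1 | 0
  46 | 111110100001001110001000 | 1 | 0
  47 | 111101000010011100010000 | 1 | 1
  48 | 111010000100111000100001 | 1 | 1
  49 | 110100001001110001000011 | 1 | 1
  50 | 101000010011100010000111 | 1 | 1
  51 | 010000100111000100001111 | 0 | 1
  52 | 100001001110001000011111 | 1 | 1
  53 | 000010011100010000111111 | 0 | 1
  54 | 000100111000100001111111 | 0 | 1
  55 | 001001110001000011111111 | 0 | 0
  56 | 010011100010000111111110 | 0 | 0
  57 | 100111000100001111111100 | 1 | 1
  58 | 001110001000011111111001 | 0 | 0
  59 | 011100010000111111110010 | 0 | 0
  60 | 111000100001111111100100 | 1 | 0
  61 | 110001000011111111001000 | 1 | 0
  62 | 100010000111111110010000 | 1 | 0
  63 | 000100001111111100100000 | 0 | 1
  64 | 001000011111111001000001 | 0 | 0
  65 | 010000111111110010000010 | 0 | 1
  66 | 100001111111100100000101 | 1 | 1
  67 | 000011111111001000001011 | 0 | 1
  68 | 000111111110010000010111 | 0 | 0
  69 | 001111111100100000101110 | 0 | 0
  70 | 011111111001000001011100 | 0 | 1
  71 | 111111110010000010111001 | 1 | 0
  72 | 111111100100000101110010 | 1 | 0
  73 | 111111001000001011100100 | 1 | 0
  74 | 111110010000010111001000 | 1 | 0
  75 | 111100100000101110010000 | 1 | 1
  76 | 111001000001011100100001 | 1 | 0
  77 | 110010000010111001000010 | 1 | 1
  78 | 100100000101110010000101 | 1 | 0
  79 | 001000001011100100001010 | 0 | 0
  80 | 010000010111001000010100 | 0 | 1
  81 | 100000101110010000101001 | 1 | 1
  82 | 000001011100100001010011 | 0 | 0
  83 | 000010111001000010100110 | 0 | 1
  84 | 000101110010000101001101 | 0 | 1
  85 | 001011100100001010011011 | 0 | 1
  86 | 010111001000010100110111 | 0 | 1
  87 | 101110010000101001101111 | 1 | 1
  88 | 011100100001010011011111 | 0 | 0
  89 | 111001000010100110111110 | 1 | 0
  90 | 110010000101001101111100 | 1 | 1
  91 | 100100001010011011111001 | 1 | 0
  92 | 001000010100110111110010 | 0 | 0
  93 | 010000101001101111100100 | 0 | 1
  94 | 100001010011011111001001 | 1 | 1
  95 | 000010100110111110010011 | 0 | 1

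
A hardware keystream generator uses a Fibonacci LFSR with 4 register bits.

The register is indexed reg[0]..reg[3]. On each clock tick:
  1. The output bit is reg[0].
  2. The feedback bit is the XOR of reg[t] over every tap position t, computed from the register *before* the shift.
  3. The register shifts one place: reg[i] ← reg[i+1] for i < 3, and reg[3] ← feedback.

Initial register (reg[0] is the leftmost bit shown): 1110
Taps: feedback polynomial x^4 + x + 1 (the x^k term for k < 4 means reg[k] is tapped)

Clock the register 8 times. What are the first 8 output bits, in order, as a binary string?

11100010

step | reg (before) | out | fb
   0 | 1110 | 1 | 0
   1 | 1100 | 1 | 0
   2 | 1000 | 1 | 1
   3 | 0001 | 0 | 0
   4 | 0010 | 0 | 0
   5 | 0100 | 0 | 1
   6 | 1001 | 1 | 1
   7 | 0011 | 0 | 0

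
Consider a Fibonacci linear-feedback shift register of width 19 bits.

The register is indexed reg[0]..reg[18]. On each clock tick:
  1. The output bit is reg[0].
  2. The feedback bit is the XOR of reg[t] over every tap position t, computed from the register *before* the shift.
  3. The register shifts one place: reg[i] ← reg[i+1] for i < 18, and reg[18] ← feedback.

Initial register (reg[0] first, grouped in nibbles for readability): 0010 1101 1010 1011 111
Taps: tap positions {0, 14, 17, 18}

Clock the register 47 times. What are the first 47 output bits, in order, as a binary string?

00101101101010111111100001000100011111010011011

tick  register→output (feedback)
  0  0010110110101011111→0 (1)
  1  0101101101010111111→0 (1)
  2  1011011010101111111→1 (0)
  3  0110110101011111110→0 (0)
  4  1101101010111111100→1 (0)
  5  1011010101111111000→1 (0)
  6  0110101011111110000→0 (1)
  7  1101010111111100001→1 (0)
  8  1010101111111000010→1 (0)
  9  0101011111110000100→0 (0)
 10  1010111111100001000→1 (1)
 11  0101111111000010001→0 (0)
 12  1011111110000100010→1 (0)
 13  0111111100001000100→0 (0)
 14  1111111000010001000→1 (1)
 15  1111110000100010001→1 (1)
 16  1111100001000100011→1 (1)
 17  1111000010001000111→1 (1)
 18  1110000100010001111→1 (1)
 19  1100001000100011111→1 (0)
 20  1000010001000111110→1 (1)
 21  0000100010001111101→0 (0)
 22  0001000100011111010→0 (0)
 23  0010001000111110100→0 (1)
 24  0100010001111101001→0 (1)
 25  1000100011111010011→1 (0)
 26  0001000111110100110→0 (1)
 27  0010001111101001101→0 (1)
 28  0100011111010011011→0 (1)
 29  1000111110100110111→1 (0)
 30  0001111101001101110→0 (1)
 31  0011111010011011101→0 (0)
 32  0111110100110111010→0 (0)
 33  1111101001101110100→1 (0)
 34  1111010011011101000→1 (1)
 35  1110100110111010001→1 (1)
 36  1101001101110100011→1 (1)
 37  1010011011101000111→1 (1)
 38  0100110111010001111→0 (0)
 39  1001101110100011110→1 (1)
 40  0011011101000111101→0 (0)
 41  0110111010001111010→0 (0)
 42  1101110100011110100→1 (0)
 43  1011101000111101000→1 (1)
 44  0111010001111010001→0 (0)
 45  1110100011110100010→1 (0)
 46  1101000111101000100→1 (1)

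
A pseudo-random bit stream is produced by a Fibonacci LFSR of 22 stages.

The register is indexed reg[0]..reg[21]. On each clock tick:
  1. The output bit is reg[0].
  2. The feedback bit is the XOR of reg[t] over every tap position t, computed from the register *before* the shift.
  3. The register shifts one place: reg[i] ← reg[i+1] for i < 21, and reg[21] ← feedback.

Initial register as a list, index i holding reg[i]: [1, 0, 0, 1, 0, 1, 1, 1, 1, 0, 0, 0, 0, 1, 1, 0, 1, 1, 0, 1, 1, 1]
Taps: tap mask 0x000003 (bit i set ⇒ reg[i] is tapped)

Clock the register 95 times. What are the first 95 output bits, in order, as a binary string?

step | reg (before) | out | fb
   0 | 1001011110000110110111 | 1 | 1
   1 | 0010111100001101101111 | 0 | 0
   2 | 0101111000011011011110 | 0 | 1
   3 | 1011110000110110111101 | 1 | 1
   4 | 0111100001101101111011 | 0 | 1
   5 | 1111000011011011110111 | 1 | 0
   6 | 1110000110110111101110 | 1 | 0
   7 | 1100001101101111011100 | 1 | 0
   8 | 1000011011011110111000 | 1 | 1
   9 | 0000110110111101110001 | 0 | 0
  10 | 0001101101111011100010 | 0 | 0
  11 | 0011011011110111000100 | 0 | 0
  12 | 0110110111101110001000 | 0 | 1
  13 | 1101101111011100010001 | 1 | 0
  14 | 1011011110111000100010 | 1 | 1
  15 | 0110111101110001000101 | 0 | 1
  16 | 1101111011100010001011 | 1 | 0
  17 | 1011110111000100010110 | 1 | 1
  18 | 0111101110001000101101 | 0 | 1
  19 | 1111011100010001011011 | 1 | 0
  20 | 1110111000100010110110 | 1 | 0
  21 | 1101110001000101101100 | 1 | 0
  22 | 1011100010001011011000 | 1 | 1
  23 | 0111000100010110110001 | 0 | 1
  24 | 1110001000101101100011 | 1 | 0
  25 | 1100010001011011000110 | 1 | 0
  26 | 1000100010110110001100 | 1 | 1
  27 | 0001000101101100011001 | 0 | 0
  28 | 0010001011011000110010 | 0 | 0
  29 | 0100010110110001100100 | 0 | 1
  30 | 1000101101100011001001 | 1 | 1
  31 | 0001011011000110010011 | 0 | 0
  32 | 0010110110001100100110 | 0 | 0
  33 | 0101101100011001001100 | 0 | 1
  34 | 1011011000110010011001 | 1 | 1
  35 | 0110110001100100110011 | 0 | 1
  36 | 1101100011001001100111 | 1 | 0
  37 | 1011000110010011001110 | 1 | 1
  38 | 0110001100100110011101 | 0 | 1
  39 | 1100011001001100111011 | 1 | 0
  40 | 1000110010011001110110 | 1 | 1
  41 | 0001100100110011101101 | 0 | 0
  42 | 0011001001100111011010 | 0 | 0
  43 | 0110010011001110110100 | 0 | 1
  44 | 1100100110011101101001 | 1 | 0
  45 | 1001001100111011010010 | 1 | 1
  46 | 0010011001110110100101 | 0 | 0
  47 | 0100110011101101001010 | 0 | 1
  48 | 1001100111011010010101 | 1 | 1
  49 | 0011001110110100101011 | 0 | 0
  50 | 0110011101101001010110 | 0 | 1
  51 | 1100111011010010101101 | 1 | 0
  52 | 1001110110100101011010 | 1 | 1
  53 | 0011101101001010110101 | 0 | 0
  54 | 0111011010010101101010 | 0 | 1
  55 | 1110110100101011010101 | 1 | 0
  56 | 1101101001010110101010 | 1 | 0
  57 | 1011010010101101010100 | 1 | 1
  58 | 0110100101011010101001 | 0 | 1
  59 | 1101001010110101010011 | 1 | 0
  60 | 1010010101101010100110 | 1 | 1
  61 | 0100101011010101001101 | 0 | 1
  62 | 1001010110101010011011 | 1 | 1
  63 | 0010101101010100110111 | 0 | 0
  64 | 0101011010101001101110 | 0 | 1
  65 | 1010110101010011011101 | 1 | 1
  66 | 0101101010100110111011 | 0 | 1
  67 | 1011010101001101110111 | 1 | 1
  68 | 0110101010011011101111 | 0 | 1
  69 | 1101010100110111011111 | 1 | 0
  70 | 1010101001101110111110 | 1 | 1
  71 | 0101010011011101111101 | 0 | 1
  72 | 1010100110111011111011 | 1 | 1
  73 | 0101001101110111110111 | 0 | 1
  74 | 1010011011101111101111 | 1 | 1
  75 | 0100110111011111011111 | 0 | 1
  76 | 1001101110111110111111 | 1 | 1
  77 | 0011011101111101111111 | 0 | 0
  78 | 0110111011111011111110 | 0 | 1
  79 | 1101110111110111111101 | 1 | 0
  80 | 1011101111101111111010 | 1 | 1
  81 | 0111011111011111110101 | 0 | 1
  82 | 1110111110111111101011 | 1 | 0
  83 | 1101111101111111010110 | 1 | 0
  84 | 1011111011111110101100 | 1 | 1
  85 | 0111110111111101011001 | 0 | 1
  86 | 1111101111111010110011 | 1 | 0
  87 | 1111011111110101100110 | 1 | 0
  88 | 1110111111101011001100 | 1 | 0
  89 | 1101111111010110011000 | 1 | 0
  90 | 1011111110101100110000 | 1 | 1
  91 | 0111111101011001100001 | 0 | 1
  92 | 1111111010110011000011 | 1 | 0
  93 | 1111110101100110000110 | 1 | 0
  94 | 1111101011001100001100 | 1 | 0

10010111100001101101111011100010001011011000110010011001110110100101011010101001101110111110111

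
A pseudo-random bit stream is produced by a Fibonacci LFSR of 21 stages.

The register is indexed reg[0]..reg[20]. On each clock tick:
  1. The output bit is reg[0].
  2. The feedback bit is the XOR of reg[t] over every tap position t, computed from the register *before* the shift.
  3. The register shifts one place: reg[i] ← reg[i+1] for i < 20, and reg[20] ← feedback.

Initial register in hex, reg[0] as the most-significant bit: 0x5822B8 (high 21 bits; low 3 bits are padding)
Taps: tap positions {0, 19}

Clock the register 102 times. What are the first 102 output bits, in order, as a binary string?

k : reg_k → out_k, fb_k
0: 010110000010001010111 → 0, fb=1
1: 101100000100010101111 → 1, fb=0
2: 011000001000101011110 → 0, fb=1
3: 110000010001010111101 → 1, fb=1
4: 100000100010101111011 → 1, fb=0
5: 000001000101011110110 → 0, fb=1
6: 000010001010111101101 → 0, fb=0
7: 000100010101111011010 → 0, fb=1
8: 001000101011110110101 → 0, fb=0
9: 010001010111101101010 → 0, fb=1
10: 100010101111011010101 → 1, fb=1
11: 000101011110110101011 → 0, fb=1
12: 001010111101101010111 → 0, fb=1
13: 010101111011010101111 → 0, fb=1
14: 101011110110101011111 → 1, fb=0
15: 010111101101010111110 → 0, fb=1
16: 101111011010101111101 → 1, fb=1
17: 011110110101011111011 → 0, fb=1
18: 111101101010111110111 → 1, fb=0
19: 111011010101111101110 → 1, fb=0
20: 110110101011111011100 → 1, fb=1
21: 101101010111110111001 → 1, fb=1
22: 011010101111101110011 → 0, fb=1
23: 110101011111011100111 → 1, fb=0
24: 101010111110111001110 → 1, fb=0
25: 010101111101110011100 → 0, fb=0
26: 101011111011100111000 → 1, fb=1
27: 010111110111001110001 → 0, fb=0
28: 101111101110011100010 → 1, fb=0
29: 011111011100111000100 → 0, fb=0
30: 111110111001110001000 → 1, fb=1
31: 111101110011100010001 → 1, fb=1
32: 111011100111000100011 → 1, fb=0
33: 110111001110001000110 → 1, fb=0
34: 101110011100010001100 → 1, fb=1
35: 011100111000100011001 → 0, fb=0
36: 111001110001000110010 → 1, fb=0
37: 110011100010001100100 → 1, fb=1
38: 100111000100011001001 → 1, fb=1
39: 001110001000110010011 → 0, fb=1
40: 011100010001100100111 → 0, fb=1
41: 111000100011001001111 → 1, fb=0
42: 110001000110010011110 → 1, fb=0
43: 100010001100100111100 → 1, fb=1
44: 000100011001001111001 → 0, fb=0
45: 001000110010011110010 → 0, fb=1
46: 010001100100111100101 → 0, fb=0
47: 100011001001111001010 → 1, fb=0
48: 000110010011110010100 → 0, fb=0
49: 001100100111100101000 → 0, fb=0
50: 011001001111001010000 → 0, fb=0
51: 110010011110010100000 → 1, fb=1
52: 100100111100101000001 → 1, fb=1
53: 001001111001010000011 → 0, fb=1
54: 010011110010100000111 → 0, fb=1
55: 100111100101000001111 → 1, fb=0
56: 001111001010000011110 → 0, fb=1
57: 011110010100000111101 → 0, fb=0
58: 111100101000001111010 → 1, fb=0
59: 111001010000011110100 → 1, fb=1
60: 110010100000111101001 → 1, fb=1
61: 100101000001111010011 → 1, fb=0
62: 001010000011110100110 → 0, fb=1
63: 010100000111101001101 → 0, fb=0
64: 101000001111010011010 → 1, fb=0
65: 010000011110100110100 → 0, fb=0
66: 100000111101001101000 → 1, fb=1
67: 000001111010011010001 → 0, fb=0
68: 000011110100110100010 → 0, fb=1
69: 000111101001101000101 → 0, fb=0
70: 001111010011010001010 → 0, fb=1
71: 011110100110100010101 → 0, fb=0
72: 111101001101000101010 → 1, fb=0
73: 111010011010001010100 → 1, fb=1
74: 110100110100010101001 → 1, fb=1
75: 101001101000101010011 → 1, fb=0
76: 010011010001010100110 → 0, fb=1
77: 100110100010101001101 → 1, fb=1
78: 001101000101010011011 → 0, fb=1
79: 011010001010100110111 → 0, fb=1
80: 110100010101001101111 → 1, fb=0
81: 101000101010011011110 → 1, fb=0
82: 010001010100110111100 → 0, fb=0
83: 100010101001101111000 → 1, fb=1
84: 000101010011011110001 → 0, fb=0
85: 001010100110111100010 → 0, fb=1
86: 010101001101111000101 → 0, fb=0
87: 101010011011110001010 → 1, fb=0
88: 010100110111100010100 → 0, fb=0
89: 101001101111000101000 → 1, fb=1
90: 010011011110001010001 → 0, fb=0
91: 100110111100010100010 → 1, fb=0
92: 001101111000101000100 → 0, fb=0
93: 011011110001010001000 → 0, fb=0
94: 110111100010100010000 → 1, fb=1
95: 101111000101000100001 → 1, fb=1
96: 011110001010001000011 → 0, fb=1
97: 111100010100010000111 → 1, fb=0
98: 111000101000100001110 → 1, fb=0
99: 110001010001000011100 → 1, fb=1
100: 100010100010000111001 → 1, fb=1
101: 000101000100001110011 → 0, fb=1

010110000010001010111101101010111110111001110001000110010011110010100000111101001101000101010011011110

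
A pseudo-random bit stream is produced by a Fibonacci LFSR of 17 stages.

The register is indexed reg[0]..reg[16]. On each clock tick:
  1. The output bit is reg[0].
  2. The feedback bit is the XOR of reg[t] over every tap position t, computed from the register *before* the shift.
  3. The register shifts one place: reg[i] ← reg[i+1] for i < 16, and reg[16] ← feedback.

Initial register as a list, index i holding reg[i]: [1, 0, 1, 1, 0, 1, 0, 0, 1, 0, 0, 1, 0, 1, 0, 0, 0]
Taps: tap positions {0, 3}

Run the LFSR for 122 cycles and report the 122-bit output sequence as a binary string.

step | reg (before) | out | fb
   0 | 10110100100101000 | 1 | 0
   1 | 01101001001010000 | 0 | 0
   2 | 11010010010100000 | 1 | 0
   3 | 10100100101000000 | 1 | 1
   4 | 01001001010000001 | 0 | 0
   5 | 10010010100000010 | 1 | 0
   6 | 00100101000000100 | 0 | 0
   7 | 01001010000001000 | 0 | 0
   8 | 10010100000010000 | 1 | 0
   9 | 00101000000100000 | 0 | 0
  10 | 01010000001000000 | 0 | 1
  11 | 10100000010000001 | 1 | 1
  12 | 01000000100000011 | 0 | 0
  13 | 10000001000000110 | 1 | 1
  14 | 00000010000001101 | 0 | 0
  15 | 00000100000011010 | 0 | 0
  16 | 00001000000110100 | 0 | 0
  17 | 00010000001101000 | 0 | 1
  18 | 00100000011010001 | 0 | 0
  19 | 01000000110100010 | 0 | 0
  20 | 10000001101000100 | 1 | 1
  21 | 00000011010001001 | 0 | 0
  22 | 00000110100010010 | 0 | 0
  23 | 00001101000100100 | 0 | 0
  24 | 00011010001001000 | 0 | 1
  25 | 00110100010010001 | 0 | 1
  26 | 01101000100100011 | 0 | 0
  27 | 11010001001000110 | 1 | 0
  28 | 10100010010001100 | 1 | 1
  29 | 01000100100011001 | 0 | 0
  30 | 10001001000110010 | 1 | 1
  31 | 00010010001100101 | 0 | 1
  32 | 00100100011001011 | 0 | 0
  33 | 01001000110010110 | 0 | 0
  34 | 10010001100101100 | 1 | 0
  35 | 00100011001011000 | 0 | 0
  36 | 01000110010110000 | 0 | 0
  37 | 10001100101100000 | 1 | 1
  38 | 00011001011000001 | 0 | 1
  39 | 00110010110000011 | 0 | 1
  40 | 01100101100000111 | 0 | 0
  41 | 11001011000001110 | 1 | 1
  42 | 10010110000011101 | 1 | 0
  43 | 00101100000111010 | 0 | 0
  44 | 01011000001110100 | 0 | 1
  45 | 10110000011101001 | 1 | 0
  46 | 01100000111010010 | 0 | 0
  47 | 11000001110100100 | 1 | 1
  48 | 10000011101001001 | 1 | 1
  49 | 00000111010010011 | 0 | 0
  50 | 00001110100100110 | 0 | 0
  51 | 00011101001001100 | 0 | 1
  52 | 00111010010011001 | 0 | 1
  53 | 01110100100110011 | 0 | 1
  54 | 11101001001100111 | 1 | 1
  55 | 11010010011001111 | 1 | 0
  56 | 10100100110011110 | 1 | 1
  57 | 01001001100111101 | 0 | 0
  58 | 10010011001111010 | 1 | 0
  59 | 00100110011110100 | 0 | 0
  60 | 01001100111101000 | 0 | 0
  61 | 10011001111010000 | 1 | 0
  62 | 00110011110100000 | 0 | 1
  63 | 01100111101000001 | 0 | 0
  64 | 11001111010000010 | 1 | 1
  65 | 10011110100000101 | 1 | 0
  66 | 00111101000001010 | 0 | 1
  67 | 01111010000010101 | 0 | 1
  68 | 11110100000101011 | 1 | 0
  69 | 11101000001010110 | 1 | 1
  70 | 11010000010101101 | 1 | 0
  71 | 10100000101011010 | 1 | 1
  72 | 01000001010110101 | 0 | 0
  73 | 10000010101101010 | 1 | 1
  74 | 00000101011010101 | 0 | 0
  75 | 00001010110101010 | 0 | 0
  76 | 00010101101010100 | 0 | 1
  77 | 00101011010101001 | 0 | 0
  78 | 01010110101010010 | 0 | 1
  79 | 10101101010100101 | 1 | 1
  80 | 01011010101001011 | 0 | 1
  81 | 10110101010010111 | 1 | 0
  82 | 01101010100101110 | 0 | 0
  83 | 11010101001011100 | 1 | 0
  84 | 10101010010111000 | 1 | 1
  85 | 01010100101110001 | 0 | 1
  86 | 10101001011100011 | 1 | 1
  87 | 01010010111000111 | 0 | 1
  88 | 10100101110001111 | 1 | 1
  89 | 01001011100011111 | 0 | 0
  90 | 10010111000111110 | 1 | 0
  91 | 00101110001111100 | 0 | 0
  92 | 01011100011111000 | 0 | 1
  93 | 10111000111110001 | 1 | 0
  94 | 01110001111100010 | 0 | 1
  95 | 11100011111000101 | 1 | 1
  96 | 11000111110001011 | 1 | 1
  97 | 10001111100010111 | 1 | 1
  98 | 00011111000101111 | 0 | 1
  99 | 00111110001011111 | 0 | 1
 100 | 01111100010111111 | 0 | 1
 101 | 11111000101111111 | 1 | 0
 102 | 11110001011111110 | 1 | 0
 103 | 11100010111111100 | 1 | 1
 104 | 11000101111111001 | 1 | 1
 105 | 10001011111110011 | 1 | 1
 106 | 00010111111100111 | 0 | 1
 107 | 00101111111001111 | 0 | 0
 108 | 01011111110011110 | 0 | 1
 109 | 10111111100111101 | 1 | 0
 110 | 01111111001111010 | 0 | 1
 111 | 11111110011110101 | 1 | 0
 112 | 11111100111101010 | 1 | 0
 113 | 11111001111010100 | 1 | 0
 114 | 11110011110101000 | 1 | 0
 115 | 11100111101010000 | 1 | 1
 116 | 11001111010100001 | 1 | 1
 117 | 10011110101000011 | 1 | 0
 118 | 00111101010000110 | 0 | 1
 119 | 01111010100001101 | 0 | 1
 120 | 11110101000011011 | 1 | 0
 121 | 11101010000110110 | 1 | 1

10110100100101000000100000011010001001000110010110000011101001001100111101000001010110101010010111000111110001011111110011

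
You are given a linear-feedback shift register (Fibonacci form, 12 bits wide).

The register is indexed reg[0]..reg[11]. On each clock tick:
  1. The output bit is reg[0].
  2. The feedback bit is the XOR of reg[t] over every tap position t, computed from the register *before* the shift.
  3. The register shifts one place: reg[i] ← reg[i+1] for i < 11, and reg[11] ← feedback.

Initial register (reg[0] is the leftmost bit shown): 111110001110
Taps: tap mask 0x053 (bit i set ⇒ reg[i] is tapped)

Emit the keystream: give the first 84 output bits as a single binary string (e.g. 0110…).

111110001110101111010111010011011110011100011001111011001111110001011101011001101000

k : reg_k → out_k, fb_k
0: 111110001110 → 1, fb=1
1: 111100011101 → 1, fb=0
2: 111000111010 → 1, fb=1
3: 110001110101 → 1, fb=1
4: 100011101011 → 1, fb=1
5: 000111010111 → 0, fb=1
6: 001110101111 → 0, fb=0
7: 011101011110 → 0, fb=1
8: 111010111101 → 1, fb=0
9: 110101111010 → 1, fb=1
10: 101011110101 → 1, fb=1
11: 010111101011 → 0, fb=1
12: 101111010111 → 1, fb=0
13: 011110101110 → 0, fb=1
14: 111101011101 → 1, fb=0
15: 111010111010 → 1, fb=0
16: 110101110100 → 1, fb=1
17: 101011101001 → 1, fb=1
18: 010111010011 → 0, fb=0
19: 101110100110 → 1, fb=1
20: 011101001101 → 0, fb=1
21: 111010011011 → 1, fb=1
22: 110100110111 → 1, fb=1
23: 101001101111 → 1, fb=0
24: 010011011110 → 0, fb=0
25: 100110111100 → 1, fb=1
26: 001101111001 → 0, fb=1
27: 011011110011 → 0, fb=1
28: 110111100111 → 1, fb=0
29: 101111001110 → 1, fb=0
30: 011110011100 → 0, fb=0
31: 111100111000 → 1, fb=1
32: 111001110001 → 1, fb=1
33: 110011100011 → 1, fb=0
34: 100111000110 → 1, fb=0
35: 001110001100 → 0, fb=1
36: 011100011001 → 0, fb=1
37: 111000110011 → 1, fb=1
38: 110001100111 → 1, fb=1
39: 100011001111 → 1, fb=0
40: 000110011110 → 0, fb=1
41: 001100111101 → 0, fb=1
42: 011001111011 → 0, fb=0
43: 110011110110 → 1, fb=0
44: 100111101100 → 1, fb=1
45: 001111011001 → 0, fb=1
46: 011110110011 → 0, fb=1
47: 111101100111 → 1, fb=1
48: 111011001111 → 1, fb=1
49: 110110011111 → 1, fb=1
50: 101100111111 → 1, fb=0
51: 011001111110 → 0, fb=0
52: 110011111100 → 1, fb=0
53: 100111111000 → 1, fb=1
54: 001111110001 → 0, fb=0
55: 011111100010 → 0, fb=1
56: 111111000101 → 1, fb=1
57: 111110001011 → 1, fb=1
58: 111100010111 → 1, fb=0
59: 111000101110 → 1, fb=1
60: 110001011101 → 1, fb=0
61: 100010111010 → 1, fb=1
62: 000101110101 → 0, fb=1
63: 001011101011 → 0, fb=0
64: 010111010110 → 0, fb=0
65: 101110101100 → 1, fb=1
66: 011101011001 → 0, fb=1
67: 111010110011 → 1, fb=0
68: 110101100110 → 1, fb=1
69: 101011001101 → 1, fb=0
70: 010110011010 → 0, fb=0
71: 101100110100 → 1, fb=0
72: 011001101000 → 0, fb=0
73: 110011010000 → 1, fb=1
74: 100110100001 → 1, fb=1
75: 001101000011 → 0, fb=0
76: 011010000110 → 0, fb=0
77: 110100001100 → 1, fb=0
78: 101000011000 → 1, fb=1
79: 010000110001 → 0, fb=0
80: 100001100010 → 1, fb=0
81: 000011000100 → 0, fb=1
82: 000110001001 → 0, fb=1
83: 001100010011 → 0, fb=0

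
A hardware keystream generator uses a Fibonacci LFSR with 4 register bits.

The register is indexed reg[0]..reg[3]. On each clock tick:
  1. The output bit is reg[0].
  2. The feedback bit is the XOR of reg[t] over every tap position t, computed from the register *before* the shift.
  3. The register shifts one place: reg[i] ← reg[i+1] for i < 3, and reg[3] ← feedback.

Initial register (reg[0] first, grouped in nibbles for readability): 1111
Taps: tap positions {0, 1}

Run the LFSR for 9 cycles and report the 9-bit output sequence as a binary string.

tick  register→output (feedback)
  0  1111→1 (0)
  1  1110→1 (0)
  2  1100→1 (0)
  3  1000→1 (1)
  4  0001→0 (0)
  5  0010→0 (0)
  6  0100→0 (1)
  7  1001→1 (1)
  8  0011→0 (0)

111100010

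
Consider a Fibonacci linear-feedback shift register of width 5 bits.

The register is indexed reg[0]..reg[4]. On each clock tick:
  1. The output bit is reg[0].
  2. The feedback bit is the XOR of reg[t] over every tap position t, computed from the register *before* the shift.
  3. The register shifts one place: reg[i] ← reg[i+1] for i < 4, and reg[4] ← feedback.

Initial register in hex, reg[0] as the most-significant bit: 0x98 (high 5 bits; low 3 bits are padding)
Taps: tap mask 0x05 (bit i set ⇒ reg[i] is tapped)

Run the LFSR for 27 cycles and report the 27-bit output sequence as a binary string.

k : reg_k → out_k, fb_k
0: 10011 → 1, fb=1
1: 00111 → 0, fb=1
2: 01111 → 0, fb=1
3: 11111 → 1, fb=0
4: 11110 → 1, fb=0
5: 11100 → 1, fb=0
6: 11000 → 1, fb=1
7: 10001 → 1, fb=1
8: 00011 → 0, fb=0
9: 00110 → 0, fb=1
10: 01101 → 0, fb=1
11: 11011 → 1, fb=1
12: 10111 → 1, fb=0
13: 01110 → 0, fb=1
14: 11101 → 1, fb=0
15: 11010 → 1, fb=1
16: 10101 → 1, fb=0
17: 01010 → 0, fb=0
18: 10100 → 1, fb=0
19: 01000 → 0, fb=0
20: 10000 → 1, fb=1
21: 00001 → 0, fb=0
22: 00010 → 0, fb=0
23: 00100 → 0, fb=1
24: 01001 → 0, fb=0
25: 10010 → 1, fb=1
26: 00101 → 0, fb=1

100111110001101110101000010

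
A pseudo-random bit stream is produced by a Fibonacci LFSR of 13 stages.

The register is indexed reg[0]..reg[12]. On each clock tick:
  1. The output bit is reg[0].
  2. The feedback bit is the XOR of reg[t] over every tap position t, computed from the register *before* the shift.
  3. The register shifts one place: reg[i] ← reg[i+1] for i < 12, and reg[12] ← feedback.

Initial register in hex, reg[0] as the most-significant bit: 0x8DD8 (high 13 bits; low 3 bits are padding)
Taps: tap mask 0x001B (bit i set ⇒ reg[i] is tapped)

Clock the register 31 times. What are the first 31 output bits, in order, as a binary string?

1000110111011001001010011000010

step | reg (before) | out | fb
   0 | 1000110111011 | 1 | 0
   1 | 0001101110110 | 0 | 0
   2 | 0011011101100 | 0 | 1
   3 | 0110111011001 | 0 | 0
   4 | 1101110110010 | 1 | 0
   5 | 1011101100100 | 1 | 1
   6 | 0111011001001 | 0 | 0
   7 | 1110110010010 | 1 | 1
   8 | 1101100100101 | 1 | 0
   9 | 1011001001010 | 1 | 0
  10 | 0110010010100 | 0 | 1
  11 | 1100100101001 | 1 | 1
  12 | 1001001010011 | 1 | 0
  13 | 0010010100110 | 0 | 0
  14 | 0100101001100 | 0 | 0
  15 | 1001010011000 | 1 | 0
  16 | 0010100110000 | 0 | 1
  17 | 0101001100001 | 0 | 0
  18 | 1010011000010 | 1 | 1
  19 | 0100110000101 | 0 | 0
  20 | 1001100001010 | 1 | 1
  21 | 0011000010101 | 0 | 1
  22 | 0110000101011 | 0 | 1
  23 | 1100001010111 | 1 | 0
  24 | 1000010101110 | 1 | 1
  25 | 0000101011101 | 0 | 1
  26 | 0001010111011 | 0 | 1
  27 | 0010101110111 | 0 | 1
  28 | 0101011101111 | 0 | 0
  29 | 1010111011110 | 1 | 0
  30 | 0101110111100 | 0 | 1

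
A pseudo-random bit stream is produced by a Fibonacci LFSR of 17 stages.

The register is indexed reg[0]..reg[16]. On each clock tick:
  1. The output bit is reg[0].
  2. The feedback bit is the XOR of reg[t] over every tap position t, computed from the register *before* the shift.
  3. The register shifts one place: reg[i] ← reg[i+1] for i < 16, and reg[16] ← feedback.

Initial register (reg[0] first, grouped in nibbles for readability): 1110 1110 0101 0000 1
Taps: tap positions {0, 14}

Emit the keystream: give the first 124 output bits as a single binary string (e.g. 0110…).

1110111001010000111010100110010011101000001101001110100100111101110011010011100111011101001110111001110100111010100111010011

k : reg_k → out_k, fb_k
0: 11101110010100001 → 1, fb=1
1: 11011100101000011 → 1, fb=1
2: 10111001010000111 → 1, fb=0
3: 01110010100001110 → 0, fb=1
4: 11100101000011101 → 1, fb=0
5: 11001010000111010 → 1, fb=1
6: 10010100001110101 → 1, fb=0
7: 00101000011101010 → 0, fb=0
8: 01010000111010100 → 0, fb=1
9: 10100001110101001 → 1, fb=1
10: 01000011101010011 → 0, fb=0
11: 10000111010100110 → 1, fb=0
12: 00001110101001100 → 0, fb=1
13: 00011101010011001 → 0, fb=0
14: 00111010100110010 → 0, fb=0
15: 01110101001100100 → 0, fb=1
16: 11101010011001001 → 1, fb=1
17: 11010100110010011 → 1, fb=1
18: 10101001100100111 → 1, fb=0
19: 01010011001001110 → 0, fb=1
20: 10100110010011101 → 1, fb=0
21: 01001100100111010 → 0, fb=0
22: 10011001001110100 → 1, fb=0
23: 00110010011101000 → 0, fb=0
24: 01100100111010000 → 0, fb=0
25: 11001001110100000 → 1, fb=1
26: 10010011101000001 → 1, fb=1
27: 00100111010000011 → 0, fb=0
28: 01001110100000110 → 0, fb=1
29: 10011101000001101 → 1, fb=0
30: 00111010000011010 → 0, fb=0
31: 01110100000110100 → 0, fb=1
32: 11101000001101001 → 1, fb=1
33: 11010000011010011 → 1, fb=1
34: 10100000110100111 → 1, fb=0
35: 01000001101001110 → 0, fb=1
36: 10000011010011101 → 1, fb=0
37: 00000110100111010 → 0, fb=0
38: 00001101001110100 → 0, fb=1
39: 00011010011101001 → 0, fb=0
40: 00110100111010010 → 0, fb=0
41: 01101001110100100 → 0, fb=1
42: 11010011101001001 → 1, fb=1
43: 10100111010010011 → 1, fb=1
44: 01001110100100111 → 0, fb=1
45: 10011101001001111 → 1, fb=0
46: 00111010010011110 → 0, fb=1
47: 01110100100111101 → 0, fb=1
48: 11101001001111011 → 1, fb=1
49: 11010010011110111 → 1, fb=0
50: 10100100111101110 → 1, fb=0
51: 01001001111011100 → 0, fb=1
52: 10010011110111001 → 1, fb=1
53: 00100111101110011 → 0, fb=0
54: 01001111011100110 → 0, fb=1
55: 10011110111001101 → 1, fb=0
56: 00111101110011010 → 0, fb=0
57: 01111011100110100 → 0, fb=1
58: 11110111001101001 → 1, fb=1
59: 11101110011010011 → 1, fb=1
60: 11011100110100111 → 1, fb=0
61: 10111001101001110 → 1, fb=0
62: 01110011010011100 → 0, fb=1
63: 11100110100111001 → 1, fb=1
64: 11001101001110011 → 1, fb=1
65: 10011010011100111 → 1, fb=0
66: 00110100111001110 → 0, fb=1
67: 01101001110011101 → 0, fb=1
68: 11010011100111011 → 1, fb=1
69: 10100111001110111 → 1, fb=0
70: 01001110011101110 → 0, fb=1
71: 10011100111011101 → 1, fb=0
72: 00111001110111010 → 0, fb=0
73: 01110011101110100 → 0, fb=1
74: 11100111011101001 → 1, fb=1
75: 11001110111010011 → 1, fb=1
76: 10011101110100111 → 1, fb=0
77: 00111011101001110 → 0, fb=1
78: 01110111010011101 → 0, fb=1
79: 11101110100111011 → 1, fb=1
80: 11011101001110111 → 1, fb=0
81: 10111010011101110 → 1, fb=0
82: 01110100111011100 → 0, fb=1
83: 11101001110111001 → 1, fb=1
84: 11010011101110011 → 1, fb=1
85: 10100111011100111 → 1, fb=0
86: 01001110111001110 → 0, fb=1
87: 10011101110011101 → 1, fb=0
88: 00111011100111010 → 0, fb=0
89: 01110111001110100 → 0, fb=1
90: 11101110011101001 → 1, fb=1
91: 11011100111010011 → 1, fb=1
92: 10111001110100111 → 1, fb=0
93: 01110011101001110 → 0, fb=1
94: 11100111010011101 → 1, fb=0
95: 11001110100111010 → 1, fb=1
96: 10011101001110101 → 1, fb=0
97: 00111010011101010 → 0, fb=0
98: 01110100111010100 → 0, fb=1
99: 11101001110101001 → 1, fb=1
100: 11010011101010011 → 1, fb=1
101: 10100111010100111 → 1, fb=0
102: 01001110101001110 → 0, fb=1
103: 10011101010011101 → 1, fb=0
104: 00111010100111010 → 0, fb=0
105: 01110101001110100 → 0, fb=1
106: 11101010011101001 → 1, fb=1
107: 11010100111010011 → 1, fb=1
108: 10101001110100111 → 1, fb=0
109: 01010011101001110 → 0, fb=1
110: 10100111010011101 → 1, fb=0
111: 01001110100111010 → 0, fb=0
112: 10011101001110100 → 1, fb=0
113: 00111010011101000 → 0, fb=0
114: 01110100111010000 → 0, fb=0
115: 11101001110100000 → 1, fb=1
116: 11010011101000001 → 1, fb=1
117: 10100111010000011 → 1, fb=1
118: 01001110100000111 → 0, fb=1
119: 10011101000001111 → 1, fb=0
120: 00111010000011110 → 0, fb=1
121: 01110100000111101 → 0, fb=1
122: 11101000001111011 → 1, fb=1
123: 11010000011110111 → 1, fb=0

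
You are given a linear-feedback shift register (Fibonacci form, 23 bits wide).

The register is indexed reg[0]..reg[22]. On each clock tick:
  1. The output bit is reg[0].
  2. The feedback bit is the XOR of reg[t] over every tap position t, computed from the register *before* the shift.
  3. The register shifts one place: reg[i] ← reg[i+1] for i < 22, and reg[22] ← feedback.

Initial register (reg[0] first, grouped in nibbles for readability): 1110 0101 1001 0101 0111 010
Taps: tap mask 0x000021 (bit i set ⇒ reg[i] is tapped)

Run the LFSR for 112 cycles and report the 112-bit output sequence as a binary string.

step | reg (before) | out | fb
   0 | 11100101100101010111010 | 1 | 0
   1 | 11001011001010101110100 | 1 | 1
   2 | 10010110010101011101001 | 1 | 0
   3 | 00101100101010111010010 | 0 | 1
   4 | 01011001010101110100101 | 0 | 0
   5 | 10110010101011101001010 | 1 | 1
   6 | 01100101010111010010101 | 0 | 1
   7 | 11001010101110100101011 | 1 | 1
   8 | 10010101011101001010111 | 1 | 0
   9 | 00101010111010010101110 | 0 | 0
  10 | 01010101110100101011100 | 0 | 1
  11 | 10101011101001010111001 | 1 | 1
  12 | 01010111010010101110011 | 0 | 1
  13 | 10101110100101011100111 | 1 | 0
  14 | 01011101001010111001110 | 0 | 1
  15 | 10111010010101110011101 | 1 | 1
  16 | 01110100101011100111011 | 0 | 1
  17 | 11101001010111001110111 | 1 | 1
  18 | 11010010101110011101111 | 1 | 1
  19 | 10100101011100111011111 | 1 | 0
  20 | 01001010111001110111110 | 0 | 0
  21 | 10010101110011101111100 | 1 | 0
  22 | 00101011100111011111000 | 0 | 0
  23 | 01010111001110111110000 | 0 | 1
  24 | 10101110011101111100001 | 1 | 0
  25 | 01011100111011111000010 | 0 | 1
  26 | 10111001110111110000101 | 1 | 1
  27 | 01110011101111100001011 | 0 | 0
  28 | 11100111011111000010110 | 1 | 0
  29 | 11001110111110000101100 | 1 | 0
  30 | 10011101111100001011000 | 1 | 0
  31 | 00111011111000010110000 | 0 | 0
  32 | 01110111110000101100000 | 0 | 1
  33 | 11101111100001011000001 | 1 | 0
  34 | 11011111000010110000010 | 1 | 0
  35 | 10111110000101100000100 | 1 | 0
  36 | 01111100001011000001000 | 0 | 1
  37 | 11111000010110000010001 | 1 | 1
  38 | 11110000101100000100011 | 1 | 1
  39 | 11100001011000001000111 | 1 | 1
  40 | 11000010110000010001111 | 1 | 1
  41 | 10000101100000100011111 | 1 | 0
  42 | 00001011000001000111110 | 0 | 0
  43 | 00010110000010001111100 | 0 | 1
  44 | 00101100000100011111001 | 0 | 1
  45 | 01011000001000111110011 | 0 | 0
  46 | 10110000010001111100110 | 1 | 1
  47 | 01100000100011111001101 | 0 | 0
  48 | 11000001000111110011010 | 1 | 1
  49 | 10000010001111100110101 | 1 | 1
  50 | 00000100011111001101011 | 0 | 1
  51 | 00001000111110011010111 | 0 | 0
  52 | 00010001111100110101110 | 0 | 0
  53 | 00100011111001101011100 | 0 | 0
  54 | 01000111110011010111000 | 0 | 1
  55 | 10001111100110101110001 | 1 | 0
  56 | 00011111001101011100010 | 0 | 1
  57 | 00111110011010111000101 | 0 | 1
  58 | 01111100110101110001011 | 0 | 1
  59 | 11111001101011100010111 | 1 | 1
  60 | 11110011010111000101111 | 1 | 1
  61 | 11100110101110001011111 | 1 | 0
  62 | 11001101011100010111110 | 1 | 0
  63 | 10011010111000101111100 | 1 | 1
  64 | 00110101110001011111001 | 0 | 1
  65 | 01101011100010111110011 | 0 | 0
  66 | 11010111000101111100110 | 1 | 0
  67 | 10101110001011111001100 | 1 | 0
  68 | 01011100010111110011000 | 0 | 1
  69 | 10111000101111100110001 | 1 | 1
  70 | 01110001011111001100011 | 0 | 0
  71 | 11100010111110011000110 | 1 | 1
  72 | 11000101111100110001101 | 1 | 0
  73 | 10001011111001100011010 | 1 | 1
  74 | 00010111110011000110101 | 0 | 1
  75 | 00101111100110001101011 | 0 | 1
  76 | 01011111001100011010111 | 0 | 1
  77 | 10111110011000110101111 | 1 | 0
  78 | 01111100110001101011110 | 0 | 1
  79 | 11111001100011010111101 | 1 | 1
  80 | 11110011000110101111011 | 1 | 1
  81 | 11100110001101011110111 | 1 | 0
  82 | 11001100011010111101110 | 1 | 0
  83 | 10011000110101111011100 | 1 | 1
  84 | 00110001101011110111001 | 0 | 0
  85 | 01100011010111101110010 | 0 | 0
  86 | 11000110101111011100100 | 1 | 0
  87 | 10001101011110111001000 | 1 | 0
  88 | 00011010111101110010000 | 0 | 0
  89 | 00110101111011100100000 | 0 | 1
  90 | 01101011110111001000001 | 0 | 0
  91 | 11010111101110010000010 | 1 | 0
  92 | 10101111011100100000100 | 1 | 0
  93 | 01011110111001000001000 | 0 | 1
  94 | 10111101110010000010001 | 1 | 0
  95 | 01111011100100000100010 | 0 | 0
  96 | 11110111001000001000100 | 1 | 0
  97 | 11101110010000010001000 | 1 | 0
  98 | 11011100100000100010000 | 1 | 0
  99 | 10111001000001000100000 | 1 | 1
 100 | 01110010000010001000001 | 0 | 0
 101 | 11100100000100010000010 | 1 | 0
 102 | 11001000001000100000100 | 1 | 1
 103 | 10010000010001000001001 | 1 | 1
 104 | 00100000100010000010011 | 0 | 0
 105 | 01000001000100000100110 | 0 | 0
 106 | 10000010001000001001100 | 1 | 1
 107 | 00000100010000010011001 | 0 | 1
 108 | 00001000100000100110011 | 0 | 0
 109 | 00010001000001001100110 | 0 | 0
 110 | 00100010000010011001100 | 0 | 0
 111 | 01000100000100110011000 | 0 | 1

1110010110010101011101001010111001110111110000101100000100011111001101011100010111110011000110101111011100100000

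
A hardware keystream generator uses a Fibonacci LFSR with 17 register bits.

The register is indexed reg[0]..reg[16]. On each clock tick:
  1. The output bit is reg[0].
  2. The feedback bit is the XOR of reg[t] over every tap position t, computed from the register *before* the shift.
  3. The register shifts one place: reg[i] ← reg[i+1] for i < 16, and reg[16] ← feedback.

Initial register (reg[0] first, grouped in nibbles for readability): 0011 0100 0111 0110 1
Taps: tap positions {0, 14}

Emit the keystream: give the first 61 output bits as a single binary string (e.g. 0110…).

tick  register→output (feedback)
  0  00110100011101101→0 (1)
  1  01101000111011011→0 (0)
  2  11010001110110110→1 (0)
  3  10100011101101100→1 (0)
  4  01000111011011000→0 (0)
  5  10001110110110000→1 (1)
  6  00011101101100001→0 (0)
  7  00111011011000010→0 (0)
  8  01110110110000100→0 (1)
  9  11101101100001001→1 (1)
 10  11011011000010011→1 (1)
 11  10110110000100111→1 (0)
 12  01101100001001110→0 (1)
 13  11011000010011101→1 (0)
 14  10110000100111010→1 (1)
 15  01100001001110101→0 (1)
 16  11000010011101011→1 (1)
 17  10000100111010111→1 (0)
 18  00001001110101110→0 (1)
 19  00010011101011101→0 (1)
 20  00100111010111011→0 (0)
 21  01001110101110110→0 (1)
 22  10011101011101101→1 (0)
 23  00111010111011010→0 (0)
 24  01110101110110100→0 (1)
 25  11101011101101001→1 (1)
 26  11010111011010011→1 (1)
 27  10101110110100111→1 (0)
 28  01011101101001110→0 (1)
 29  10111011010011101→1 (0)
 30  01110110100111010→0 (0)
 31  11101101001110100→1 (0)
 32  11011010011101000→1 (1)
 33  10110100111010001→1 (1)
 34  01101001110100011→0 (0)
 35  11010011101000110→1 (0)
 36  10100111010001100→1 (0)
 37  01001110100011000→0 (0)
 38  10011101000110000→1 (1)
 39  00111010001100001→0 (0)
 40  01110100011000010→0 (0)
 41  11101000110000100→1 (0)
 42  11010001100001000→1 (1)
 43  10100011000010001→1 (1)
 44  01000110000100011→0 (0)
 45  10001100001000110→1 (0)
 46  00011000010001100→0 (1)
 47  00110000100011001→0 (0)
 48  01100001000110010→0 (0)
 49  11000010001100100→1 (0)
 50  10000100011001000→1 (1)
 51  00001000110010001→0 (0)
 52  00010001100100010→0 (0)
 53  00100011001000100→0 (1)
 54  01000110010001001→0 (0)
 55  10001100100010010→1 (1)
 56  00011001000100101→0 (1)
 57  00110010001001011→0 (0)
 58  01100100010010110→0 (1)
 59  11001000100101101→1 (0)
 60  10010001001011010→1 (1)

0011010001110110110000100111010111011010011101000110000100011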